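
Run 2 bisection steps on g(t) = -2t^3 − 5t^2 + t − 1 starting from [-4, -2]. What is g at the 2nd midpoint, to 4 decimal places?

t = -3 gives g = 5, positive; keep [-3, -2]
t = -2.5 gives g = -3.5, negative; keep [-3, -2.5]

-3.5000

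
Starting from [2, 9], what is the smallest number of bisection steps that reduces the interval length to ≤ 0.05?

8

Width after n steps is 7/2^n. Need 2^n ≥ 7/0.05 = 140.
2^7 = 128 < 140 ≤ 2^8 = 256, so n = 8.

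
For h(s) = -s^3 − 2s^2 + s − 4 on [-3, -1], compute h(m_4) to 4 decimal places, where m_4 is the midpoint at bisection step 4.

0.3574

midpoint -2: h = -6 < 0 → [-3, -2]
midpoint -2.5: h = -3.375 < 0 → [-3, -2.5]
midpoint -2.75: h = -1.078125 < 0 → [-3, -2.75]
midpoint -2.875: h = 0.3574 > 0 → [-2.875, -2.75]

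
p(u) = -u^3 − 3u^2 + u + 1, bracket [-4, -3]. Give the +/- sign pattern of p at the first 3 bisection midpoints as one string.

++-

m = -3.5, p(m) = 3.625 (+); new bracket [-3.5, -3]
m = -3.25, p(m) = 0.390625 (+); new bracket [-3.25, -3]
m = -3.125, p(m) = -0.904297 (−); new bracket [-3.25, -3.125]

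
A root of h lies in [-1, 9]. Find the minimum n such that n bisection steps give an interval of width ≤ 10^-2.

10

Width after n steps is 10/2^n. Need 2^n ≥ 10/10^-2 = 1000.
2^9 = 512 < 1000 ≤ 2^10 = 1024, so n = 10.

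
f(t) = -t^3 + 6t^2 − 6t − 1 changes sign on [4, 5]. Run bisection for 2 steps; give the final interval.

f(4.5) = 2.375 > 0, so the root lies in [4.5, 5]
f(4.75) = -1.296875 < 0, so the root lies in [4.5, 4.75]

[4.5, 4.75]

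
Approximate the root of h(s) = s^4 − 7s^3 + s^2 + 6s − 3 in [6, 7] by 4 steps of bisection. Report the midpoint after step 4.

s = 6.5 gives h = -59.0625, negative; keep [6.5, 7]
s = 6.75 gives h = 6.175781, positive; keep [6.5, 6.75]
s = 6.625 gives h = -28.400146, negative; keep [6.625, 6.75]
s = 6.6875 gives h = -11.6157, negative; keep [6.6875, 6.75]

6.6875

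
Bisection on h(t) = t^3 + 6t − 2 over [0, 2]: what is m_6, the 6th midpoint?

midpoint 1: h = 5 > 0 → [0, 1]
midpoint 0.5: h = 1.125 > 0 → [0, 0.5]
midpoint 0.25: h = -0.484375 < 0 → [0.25, 0.5]
midpoint 0.375: h = 0.3027 > 0 → [0.25, 0.375]
midpoint 0.3125: h = -0.0945 < 0 → [0.3125, 0.375]
midpoint 0.34375: h = 0.1031 > 0 → [0.3125, 0.34375]

0.34375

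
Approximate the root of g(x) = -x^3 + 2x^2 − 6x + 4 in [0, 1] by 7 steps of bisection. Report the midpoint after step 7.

0.7890625

g(0.5) = 1.375 > 0, so the root lies in [0.5, 1]
g(0.75) = 0.203125 > 0, so the root lies in [0.75, 1]
g(0.875) = -0.388672 < 0, so the root lies in [0.75, 0.875]
g(0.8125) = -0.0911 < 0, so the root lies in [0.75, 0.8125]
g(0.78125) = 0.0564 > 0, so the root lies in [0.78125, 0.8125]
g(0.796875) = -0.0173 < 0, so the root lies in [0.78125, 0.796875]
g(0.7890625) = 0.0196 > 0, so the root lies in [0.7890625, 0.796875]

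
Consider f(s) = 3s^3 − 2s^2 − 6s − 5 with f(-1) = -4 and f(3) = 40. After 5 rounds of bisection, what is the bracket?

[2, 2.125]

midpoint 1: f = -10 < 0 → [1, 3]
midpoint 2: f = -1 < 0 → [2, 3]
midpoint 2.5: f = 14.375 > 0 → [2, 2.5]
midpoint 2.25: f = 5.5469 > 0 → [2, 2.25]
midpoint 2.125: f = 2.0059 > 0 → [2, 2.125]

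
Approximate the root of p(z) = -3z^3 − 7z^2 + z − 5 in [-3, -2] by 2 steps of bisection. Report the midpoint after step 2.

-2.75

midpoint -2.5: p = -4.375 < 0 → [-3, -2.5]
midpoint -2.75: p = 1.703125 > 0 → [-2.75, -2.5]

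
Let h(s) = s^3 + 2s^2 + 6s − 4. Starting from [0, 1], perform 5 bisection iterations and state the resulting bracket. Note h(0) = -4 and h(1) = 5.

[0.53125, 0.5625]

h(0.5) = -0.375 < 0, so the root lies in [0.5, 1]
h(0.75) = 2.046875 > 0, so the root lies in [0.5, 0.75]
h(0.625) = 0.775391 > 0, so the root lies in [0.5, 0.625]
h(0.5625) = 0.1858 > 0, so the root lies in [0.5, 0.5625]
h(0.53125) = -0.0981 < 0, so the root lies in [0.53125, 0.5625]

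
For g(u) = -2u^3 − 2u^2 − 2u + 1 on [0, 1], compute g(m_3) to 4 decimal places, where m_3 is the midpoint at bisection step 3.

-0.1367

u = 0.5 gives g = -0.75, negative; keep [0, 0.5]
u = 0.25 gives g = 0.34375, positive; keep [0.25, 0.5]
u = 0.375 gives g = -0.136719, negative; keep [0.25, 0.375]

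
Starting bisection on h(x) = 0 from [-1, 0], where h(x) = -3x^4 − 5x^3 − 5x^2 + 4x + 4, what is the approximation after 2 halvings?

-0.75

x = -0.5 gives h = 1.1875, positive; keep [-1, -0.5]
x = -0.75 gives h = -0.652344, negative; keep [-0.75, -0.5]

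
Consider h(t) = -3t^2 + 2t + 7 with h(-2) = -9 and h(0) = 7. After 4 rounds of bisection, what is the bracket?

h(-1) = 2 > 0, so the root lies in [-2, -1]
h(-1.5) = -2.75 < 0, so the root lies in [-1.5, -1]
h(-1.25) = -0.1875 < 0, so the root lies in [-1.25, -1]
h(-1.125) = 0.9531 > 0, so the root lies in [-1.25, -1.125]

[-1.25, -1.125]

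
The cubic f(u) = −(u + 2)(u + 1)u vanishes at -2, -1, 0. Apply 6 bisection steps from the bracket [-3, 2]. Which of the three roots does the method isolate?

u = -0.5 gives f = 0.375, positive; keep [-0.5, 2]
u = 0.75 gives f = -3.609375, negative; keep [-0.5, 0.75]
u = 0.125 gives f = -0.298828, negative; keep [-0.5, 0.125]
u = -0.1875 gives f = 0.2761, positive; keep [-0.1875, 0.125]
u = -0.03125 gives f = 0.0596, positive; keep [-0.03125, 0.125]
u = 0.046875 gives f = -0.1004, negative; keep [-0.03125, 0.046875]

0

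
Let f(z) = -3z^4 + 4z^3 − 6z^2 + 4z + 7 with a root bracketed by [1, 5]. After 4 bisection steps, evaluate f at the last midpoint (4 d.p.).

f(3) = -170 < 0, so the root lies in [1, 3]
f(2) = -25 < 0, so the root lies in [1, 2]
f(1.5) = -2.1875 < 0, so the root lies in [1, 1.5]
f(1.25) = 3.1133 > 0, so the root lies in [1.25, 1.5]

3.1133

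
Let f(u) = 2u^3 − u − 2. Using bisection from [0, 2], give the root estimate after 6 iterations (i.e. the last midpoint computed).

1.15625

f(1) = -1 < 0, so the root lies in [1, 2]
f(1.5) = 3.25 > 0, so the root lies in [1, 1.5]
f(1.25) = 0.65625 > 0, so the root lies in [1, 1.25]
f(1.125) = -0.2773 < 0, so the root lies in [1.125, 1.25]
f(1.1875) = 0.1616 > 0, so the root lies in [1.125, 1.1875]
f(1.15625) = -0.0646 < 0, so the root lies in [1.15625, 1.1875]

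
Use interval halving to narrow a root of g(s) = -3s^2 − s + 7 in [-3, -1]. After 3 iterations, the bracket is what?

m = -2, g(m) = -3 (−); new bracket [-2, -1]
m = -1.5, g(m) = 1.75 (+); new bracket [-2, -1.5]
m = -1.75, g(m) = -0.4375 (−); new bracket [-1.75, -1.5]

[-1.75, -1.5]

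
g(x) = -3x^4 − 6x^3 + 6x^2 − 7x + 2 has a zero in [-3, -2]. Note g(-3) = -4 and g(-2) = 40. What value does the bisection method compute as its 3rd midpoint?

g(-2.5) = 33.5625 > 0, so the root lies in [-3, -2.5]
g(-2.75) = 19.832031 > 0, so the root lies in [-3, -2.75]
g(-2.875) = 9.339111 > 0, so the root lies in [-3, -2.875]

-2.875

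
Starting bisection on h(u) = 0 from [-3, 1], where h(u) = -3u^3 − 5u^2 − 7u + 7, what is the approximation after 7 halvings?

m = -1, h(m) = 12 (+); new bracket [-1, 1]
m = 0, h(m) = 7 (+); new bracket [0, 1]
m = 0.5, h(m) = 1.875 (+); new bracket [0.5, 1]
m = 0.75, h(m) = -2.3281 (−); new bracket [0.5, 0.75]
m = 0.625, h(m) = -0.0605 (−); new bracket [0.5, 0.625]
m = 0.5625, h(m) = 0.9465 (+); new bracket [0.5625, 0.625]
m = 0.59375, h(m) = 0.4531 (+); new bracket [0.59375, 0.625]

0.59375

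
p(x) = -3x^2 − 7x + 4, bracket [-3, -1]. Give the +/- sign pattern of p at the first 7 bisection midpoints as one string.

m = -2, p(m) = 6 (+); new bracket [-3, -2]
m = -2.5, p(m) = 2.75 (+); new bracket [-3, -2.5]
m = -2.75, p(m) = 0.5625 (+); new bracket [-3, -2.75]
m = -2.875, p(m) = -0.6719 (−); new bracket [-2.875, -2.75]
m = -2.8125, p(m) = -0.043 (−); new bracket [-2.8125, -2.75]
m = -2.78125, p(m) = 0.2627 (+); new bracket [-2.8125, -2.78125]
m = -2.796875, p(m) = 0.1106 (+); new bracket [-2.8125, -2.796875]

+++--++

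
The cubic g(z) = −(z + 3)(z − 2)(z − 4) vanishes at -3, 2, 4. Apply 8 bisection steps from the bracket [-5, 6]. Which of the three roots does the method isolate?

-3

m = 0.5, g(m) = -18.375 (−); new bracket [-5, 0.5]
m = -2.25, g(m) = -19.921875 (−); new bracket [-5, -2.25]
m = -3.625, g(m) = 26.806641 (+); new bracket [-3.625, -2.25]
m = -2.9375, g(m) = -2.1409 (−); new bracket [-3.625, -2.9375]
m = -3.28125, g(m) = 10.8152 (+); new bracket [-3.28125, -2.9375]
m = -3.109375, g(m) = 3.973 (+); new bracket [-3.109375, -2.9375]
m = -3.0234375, g(m) = 0.8269 (+); new bracket [-3.0234375, -2.9375]
m = -2.98046875, g(m) = -0.679 (−); new bracket [-3.0234375, -2.98046875]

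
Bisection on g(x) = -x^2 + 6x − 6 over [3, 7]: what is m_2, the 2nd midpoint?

midpoint 5: g = -1 < 0 → [3, 5]
midpoint 4: g = 2 > 0 → [4, 5]

4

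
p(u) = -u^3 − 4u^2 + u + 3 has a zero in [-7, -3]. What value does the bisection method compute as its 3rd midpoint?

-4.5

p(-5) = 23 > 0, so the root lies in [-5, -3]
p(-4) = -1 < 0, so the root lies in [-5, -4]
p(-4.5) = 8.625 > 0, so the root lies in [-4.5, -4]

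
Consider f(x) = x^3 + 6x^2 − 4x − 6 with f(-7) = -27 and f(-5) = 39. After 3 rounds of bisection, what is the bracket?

midpoint -6: f = 18 > 0 → [-7, -6]
midpoint -6.5: f = -1.125 < 0 → [-6.5, -6]
midpoint -6.25: f = 9.234375 > 0 → [-6.5, -6.25]

[-6.5, -6.25]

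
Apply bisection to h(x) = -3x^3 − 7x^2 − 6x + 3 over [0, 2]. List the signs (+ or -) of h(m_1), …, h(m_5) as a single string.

x = 1 gives h = -13, negative; keep [0, 1]
x = 0.5 gives h = -2.125, negative; keep [0, 0.5]
x = 0.25 gives h = 1.015625, positive; keep [0.25, 0.5]
x = 0.375 gives h = -0.3926, negative; keep [0.25, 0.375]
x = 0.3125 gives h = 0.3499, positive; keep [0.3125, 0.375]

--+-+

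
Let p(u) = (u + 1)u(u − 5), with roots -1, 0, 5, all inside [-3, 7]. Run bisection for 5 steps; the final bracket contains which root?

p(2) = -18 < 0, so the root lies in [2, 7]
p(4.5) = -12.375 < 0, so the root lies in [4.5, 7]
p(5.75) = 29.109375 > 0, so the root lies in [4.5, 5.75]
p(5.125) = 3.9238 > 0, so the root lies in [4.5, 5.125]
p(4.8125) = -5.2449 < 0, so the root lies in [4.8125, 5.125]

5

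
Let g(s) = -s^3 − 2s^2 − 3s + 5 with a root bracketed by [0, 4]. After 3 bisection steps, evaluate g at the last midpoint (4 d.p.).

s = 2 gives g = -17, negative; keep [0, 2]
s = 1 gives g = -1, negative; keep [0, 1]
s = 0.5 gives g = 2.875, positive; keep [0.5, 1]

2.8750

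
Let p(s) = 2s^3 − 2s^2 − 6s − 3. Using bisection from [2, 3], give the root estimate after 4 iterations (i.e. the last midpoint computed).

p(2.5) = 0.75 > 0, so the root lies in [2, 2.5]
p(2.25) = -3.84375 < 0, so the root lies in [2.25, 2.5]
p(2.375) = -1.738281 < 0, so the root lies in [2.375, 2.5]
p(2.4375) = -0.5435 < 0, so the root lies in [2.4375, 2.5]

2.4375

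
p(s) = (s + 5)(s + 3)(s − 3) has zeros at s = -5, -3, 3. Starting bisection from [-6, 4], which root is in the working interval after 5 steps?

midpoint -1: p = -32 < 0 → [-1, 4]
midpoint 1.5: p = -43.875 < 0 → [1.5, 4]
midpoint 2.75: p = -11.140625 < 0 → [2.75, 4]
midpoint 3.375: p = 20.0215 > 0 → [2.75, 3.375]
midpoint 3.0625: p = 3.0549 > 0 → [2.75, 3.0625]

3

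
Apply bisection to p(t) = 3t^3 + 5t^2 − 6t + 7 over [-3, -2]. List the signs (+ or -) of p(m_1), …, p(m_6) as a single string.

+-++-+

midpoint -2.5: p = 6.375 > 0 → [-3, -2.5]
midpoint -2.75: p = -1.078125 < 0 → [-2.75, -2.5]
midpoint -2.625: p = 2.939453 > 0 → [-2.75, -2.625]
midpoint -2.6875: p = 1.0056 > 0 → [-2.75, -2.6875]
midpoint -2.71875: p = -0.0172 < 0 → [-2.71875, -2.6875]
midpoint -2.703125: p = 0.4989 > 0 → [-2.71875, -2.703125]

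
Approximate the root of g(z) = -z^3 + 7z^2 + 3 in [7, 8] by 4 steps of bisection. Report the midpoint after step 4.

7.0625

midpoint 7.5: g = -25.125 < 0 → [7, 7.5]
midpoint 7.25: g = -10.140625 < 0 → [7, 7.25]
midpoint 7.125: g = -3.345703 < 0 → [7, 7.125]
midpoint 7.0625: g = -0.1174 < 0 → [7, 7.0625]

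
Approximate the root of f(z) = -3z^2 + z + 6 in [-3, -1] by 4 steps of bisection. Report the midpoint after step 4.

-1.375

midpoint -2: f = -8 < 0 → [-2, -1]
midpoint -1.5: f = -2.25 < 0 → [-1.5, -1]
midpoint -1.25: f = 0.0625 > 0 → [-1.5, -1.25]
midpoint -1.375: f = -1.0469 < 0 → [-1.375, -1.25]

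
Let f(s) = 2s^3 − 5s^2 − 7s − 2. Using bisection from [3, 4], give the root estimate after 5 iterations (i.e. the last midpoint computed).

midpoint 3.5: f = -2 < 0 → [3.5, 4]
midpoint 3.75: f = 6.90625 > 0 → [3.5, 3.75]
midpoint 3.625: f = 2.191406 > 0 → [3.5, 3.625]
midpoint 3.5625: f = 0.0317 > 0 → [3.5, 3.5625]
midpoint 3.53125: f = -0.9999 < 0 → [3.53125, 3.5625]

3.53125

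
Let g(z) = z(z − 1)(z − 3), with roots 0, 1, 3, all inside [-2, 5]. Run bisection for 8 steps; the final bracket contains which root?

3

midpoint 1.5: g = -1.125 < 0 → [1.5, 5]
midpoint 3.25: g = 1.828125 > 0 → [1.5, 3.25]
midpoint 2.375: g = -2.041016 < 0 → [2.375, 3.25]
midpoint 2.8125: g = -0.9558 < 0 → [2.8125, 3.25]
midpoint 3.03125: g = 0.1924 > 0 → [2.8125, 3.03125]
midpoint 2.921875: g = -0.4387 < 0 → [2.921875, 3.03125]
midpoint 2.9765625: g = -0.1379 < 0 → [2.9765625, 3.03125]
midpoint 3.00390625: g = 0.0235 > 0 → [2.9765625, 3.00390625]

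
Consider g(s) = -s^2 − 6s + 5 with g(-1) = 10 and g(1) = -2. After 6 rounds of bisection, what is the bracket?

[0.71875, 0.75]

g(0) = 5 > 0, so the root lies in [0, 1]
g(0.5) = 1.75 > 0, so the root lies in [0.5, 1]
g(0.75) = -0.0625 < 0, so the root lies in [0.5, 0.75]
g(0.625) = 0.8594 > 0, so the root lies in [0.625, 0.75]
g(0.6875) = 0.4023 > 0, so the root lies in [0.6875, 0.75]
g(0.71875) = 0.1709 > 0, so the root lies in [0.71875, 0.75]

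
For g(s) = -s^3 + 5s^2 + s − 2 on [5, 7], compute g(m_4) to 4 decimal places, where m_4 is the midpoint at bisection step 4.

-0.1582

m = 6, g(m) = -32 (−); new bracket [5, 6]
m = 5.5, g(m) = -11.625 (−); new bracket [5, 5.5]
m = 5.25, g(m) = -3.640625 (−); new bracket [5, 5.25]
m = 5.125, g(m) = -0.1582 (−); new bracket [5, 5.125]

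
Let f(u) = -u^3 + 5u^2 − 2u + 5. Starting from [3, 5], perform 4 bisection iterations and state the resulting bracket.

[4.75, 4.875]

f(4) = 13 > 0, so the root lies in [4, 5]
f(4.5) = 6.125 > 0, so the root lies in [4.5, 5]
f(4.75) = 1.140625 > 0, so the root lies in [4.75, 5]
f(4.875) = -1.7793 < 0, so the root lies in [4.75, 4.875]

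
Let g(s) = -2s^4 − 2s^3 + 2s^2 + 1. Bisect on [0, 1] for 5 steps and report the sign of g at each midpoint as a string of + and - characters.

s = 0.5 gives g = 1.125, positive; keep [0.5, 1]
s = 0.75 gives g = 0.648438, positive; keep [0.75, 1]
s = 0.875 gives g = 0.019043, positive; keep [0.875, 1]
s = 0.9375 gives g = -0.4351, negative; keep [0.875, 0.9375]
s = 0.90625 gives g = -0.195, negative; keep [0.875, 0.90625]

+++--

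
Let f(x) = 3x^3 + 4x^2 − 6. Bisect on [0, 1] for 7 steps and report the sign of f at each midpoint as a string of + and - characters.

----+++

m = 0.5, f(m) = -4.625 (−); new bracket [0.5, 1]
m = 0.75, f(m) = -2.484375 (−); new bracket [0.75, 1]
m = 0.875, f(m) = -0.927734 (−); new bracket [0.875, 1]
m = 0.9375, f(m) = -0.0125 (−); new bracket [0.9375, 1]
m = 0.96875, f(m) = 0.4814 (+); new bracket [0.9375, 0.96875]
m = 0.953125, f(m) = 0.2314 (+); new bracket [0.9375, 0.953125]
m = 0.9453125, f(m) = 0.1087 (+); new bracket [0.9375, 0.9453125]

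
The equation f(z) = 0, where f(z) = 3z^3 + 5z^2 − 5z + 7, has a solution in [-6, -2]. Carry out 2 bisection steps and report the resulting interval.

[-3, -2]

m = -4, f(m) = -85 (−); new bracket [-4, -2]
m = -3, f(m) = -14 (−); new bracket [-3, -2]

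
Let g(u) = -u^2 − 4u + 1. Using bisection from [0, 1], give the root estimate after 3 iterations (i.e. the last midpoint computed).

m = 0.5, g(m) = -1.25 (−); new bracket [0, 0.5]
m = 0.25, g(m) = -0.0625 (−); new bracket [0, 0.25]
m = 0.125, g(m) = 0.484375 (+); new bracket [0.125, 0.25]

0.125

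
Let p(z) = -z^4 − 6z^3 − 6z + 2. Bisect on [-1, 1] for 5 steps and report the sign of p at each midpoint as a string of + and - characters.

+-+--

p(0) = 2 > 0, so the root lies in [0, 1]
p(0.5) = -1.8125 < 0, so the root lies in [0, 0.5]
p(0.25) = 0.402344 > 0, so the root lies in [0.25, 0.5]
p(0.375) = -0.5862 < 0, so the root lies in [0.25, 0.375]
p(0.3125) = -0.0676 < 0, so the root lies in [0.25, 0.3125]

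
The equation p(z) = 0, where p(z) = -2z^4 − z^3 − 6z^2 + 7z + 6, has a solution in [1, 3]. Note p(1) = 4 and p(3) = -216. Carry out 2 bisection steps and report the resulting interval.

p(2) = -44 < 0, so the root lies in [1, 2]
p(1.5) = -10.5 < 0, so the root lies in [1, 1.5]

[1, 1.5]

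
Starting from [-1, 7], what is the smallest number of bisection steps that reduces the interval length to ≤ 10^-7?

Width after n steps is 8/2^n. Need 2^n ≥ 8/10^-7 = 80000000.
2^26 = 67108864 < 80000000 ≤ 2^27 = 134217728, so n = 27.

27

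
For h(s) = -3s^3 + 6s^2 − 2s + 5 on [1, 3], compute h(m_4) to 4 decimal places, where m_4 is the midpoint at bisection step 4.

m = 2, h(m) = 1 (+); new bracket [2, 3]
m = 2.5, h(m) = -9.375 (−); new bracket [2, 2.5]
m = 2.25, h(m) = -3.296875 (−); new bracket [2, 2.25]
m = 2.125, h(m) = -0.9434 (−); new bracket [2, 2.125]

-0.9434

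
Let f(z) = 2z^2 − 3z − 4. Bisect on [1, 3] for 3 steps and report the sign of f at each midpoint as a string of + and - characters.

m = 2, f(m) = -2 (−); new bracket [2, 3]
m = 2.5, f(m) = 1 (+); new bracket [2, 2.5]
m = 2.25, f(m) = -0.625 (−); new bracket [2.25, 2.5]

-+-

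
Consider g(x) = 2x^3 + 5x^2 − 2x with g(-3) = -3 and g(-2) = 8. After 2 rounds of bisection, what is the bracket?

m = -2.5, g(m) = 5 (+); new bracket [-3, -2.5]
m = -2.75, g(m) = 1.71875 (+); new bracket [-3, -2.75]

[-3, -2.75]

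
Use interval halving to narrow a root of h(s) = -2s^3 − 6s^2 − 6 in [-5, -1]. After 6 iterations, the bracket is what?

s = -3 gives h = -6, negative; keep [-5, -3]
s = -4 gives h = 26, positive; keep [-4, -3]
s = -3.5 gives h = 6.25, positive; keep [-3.5, -3]
s = -3.25 gives h = -0.7188, negative; keep [-3.5, -3.25]
s = -3.375 gives h = 2.543, positive; keep [-3.375, -3.25]
s = -3.3125 gives h = 0.8579, positive; keep [-3.3125, -3.25]

[-3.3125, -3.25]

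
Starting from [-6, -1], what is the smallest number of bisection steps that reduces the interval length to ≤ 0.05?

7

Width after n steps is 5/2^n. Need 2^n ≥ 5/0.05 = 100.
2^6 = 64 < 100 ≤ 2^7 = 128, so n = 7.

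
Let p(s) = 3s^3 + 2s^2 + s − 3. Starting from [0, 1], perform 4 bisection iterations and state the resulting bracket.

m = 0.5, p(m) = -1.625 (−); new bracket [0.5, 1]
m = 0.75, p(m) = 0.140625 (+); new bracket [0.5, 0.75]
m = 0.625, p(m) = -0.861328 (−); new bracket [0.625, 0.75]
m = 0.6875, p(m) = -0.3923 (−); new bracket [0.6875, 0.75]

[0.6875, 0.75]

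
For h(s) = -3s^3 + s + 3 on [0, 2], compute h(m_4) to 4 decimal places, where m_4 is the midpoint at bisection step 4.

-0.1465

midpoint 1: h = 1 > 0 → [1, 2]
midpoint 1.5: h = -5.625 < 0 → [1, 1.5]
midpoint 1.25: h = -1.609375 < 0 → [1, 1.25]
midpoint 1.125: h = -0.1465 < 0 → [1, 1.125]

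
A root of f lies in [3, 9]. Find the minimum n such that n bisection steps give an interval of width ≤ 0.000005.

Width after n steps is 6/2^n. Need 2^n ≥ 6/0.000005 = 1200000.
2^20 = 1048576 < 1200000 ≤ 2^21 = 2097152, so n = 21.

21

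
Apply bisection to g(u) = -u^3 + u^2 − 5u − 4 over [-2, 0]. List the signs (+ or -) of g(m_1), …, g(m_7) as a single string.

midpoint -1: g = 3 > 0 → [-1, 0]
midpoint -0.5: g = -1.125 < 0 → [-1, -0.5]
midpoint -0.75: g = 0.734375 > 0 → [-0.75, -0.5]
midpoint -0.625: g = -0.2402 < 0 → [-0.75, -0.625]
midpoint -0.6875: g = 0.2351 > 0 → [-0.6875, -0.625]
midpoint -0.65625: g = -0.0055 < 0 → [-0.6875, -0.65625]
midpoint -0.671875: g = 0.1141 > 0 → [-0.671875, -0.65625]

+-+-+-+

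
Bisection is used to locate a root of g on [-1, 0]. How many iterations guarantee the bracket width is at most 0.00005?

Width after n steps is 1/2^n. Need 2^n ≥ 1/0.00005 = 20000.
2^14 = 16384 < 20000 ≤ 2^15 = 32768, so n = 15.

15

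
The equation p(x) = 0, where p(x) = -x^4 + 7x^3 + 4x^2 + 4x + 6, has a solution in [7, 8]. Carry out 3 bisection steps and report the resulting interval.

[7.5, 7.625]

midpoint 7.5: p = 50.0625 > 0 → [7.5, 8]
midpoint 7.75: p = -71.863281 < 0 → [7.5, 7.75]
midpoint 7.625: p = -8.013916 < 0 → [7.5, 7.625]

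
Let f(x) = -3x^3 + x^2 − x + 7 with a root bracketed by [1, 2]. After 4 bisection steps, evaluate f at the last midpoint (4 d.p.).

0.6272

x = 1.5 gives f = -2.375, negative; keep [1, 1.5]
x = 1.25 gives f = 1.453125, positive; keep [1.25, 1.5]
x = 1.375 gives f = -0.283203, negative; keep [1.25, 1.375]
x = 1.3125 gives f = 0.6272, positive; keep [1.3125, 1.375]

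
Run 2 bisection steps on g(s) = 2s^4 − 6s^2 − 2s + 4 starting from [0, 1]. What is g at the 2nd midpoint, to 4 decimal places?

-0.2422

midpoint 0.5: g = 1.625 > 0 → [0.5, 1]
midpoint 0.75: g = -0.242188 < 0 → [0.5, 0.75]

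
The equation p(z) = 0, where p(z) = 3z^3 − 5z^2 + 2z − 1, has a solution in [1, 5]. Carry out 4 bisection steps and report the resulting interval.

z = 3 gives p = 41, positive; keep [1, 3]
z = 2 gives p = 7, positive; keep [1, 2]
z = 1.5 gives p = 0.875, positive; keep [1, 1.5]
z = 1.25 gives p = -0.4531, negative; keep [1.25, 1.5]

[1.25, 1.5]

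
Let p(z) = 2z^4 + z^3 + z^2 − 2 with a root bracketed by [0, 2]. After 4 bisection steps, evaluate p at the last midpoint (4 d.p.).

m = 1, p(m) = 2 (+); new bracket [0, 1]
m = 0.5, p(m) = -1.5 (−); new bracket [0.5, 1]
m = 0.75, p(m) = -0.382812 (−); new bracket [0.75, 1]
m = 0.875, p(m) = 0.6079 (+); new bracket [0.75, 0.875]

0.6079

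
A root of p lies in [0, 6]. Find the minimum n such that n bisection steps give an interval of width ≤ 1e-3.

Width after n steps is 6/2^n. Need 2^n ≥ 6/1e-3 = 6000.
2^12 = 4096 < 6000 ≤ 2^13 = 8192, so n = 13.

13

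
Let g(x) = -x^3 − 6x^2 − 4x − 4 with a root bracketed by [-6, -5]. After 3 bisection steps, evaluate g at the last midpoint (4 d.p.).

m = -5.5, g(m) = 2.875 (+); new bracket [-5.5, -5]
m = -5.25, g(m) = -3.671875 (−); new bracket [-5.5, -5.25]
m = -5.375, g(m) = -0.556641 (−); new bracket [-5.5, -5.375]

-0.5566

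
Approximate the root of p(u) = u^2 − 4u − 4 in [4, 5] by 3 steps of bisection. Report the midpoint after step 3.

4.875

midpoint 4.5: p = -1.75 < 0 → [4.5, 5]
midpoint 4.75: p = -0.4375 < 0 → [4.75, 5]
midpoint 4.875: p = 0.265625 > 0 → [4.75, 4.875]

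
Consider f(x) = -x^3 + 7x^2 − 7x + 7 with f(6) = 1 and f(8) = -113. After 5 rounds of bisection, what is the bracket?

[6, 6.0625]

f(7) = -42 < 0, so the root lies in [6, 7]
f(6.5) = -17.375 < 0, so the root lies in [6, 6.5]
f(6.25) = -7.453125 < 0, so the root lies in [6, 6.25]
f(6.125) = -3.0488 < 0, so the root lies in [6, 6.125]
f(6.0625) = -0.9807 < 0, so the root lies in [6, 6.0625]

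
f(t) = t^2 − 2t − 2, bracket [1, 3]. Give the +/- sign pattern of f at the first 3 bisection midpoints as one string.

f(2) = -2 < 0, so the root lies in [2, 3]
f(2.5) = -0.75 < 0, so the root lies in [2.5, 3]
f(2.75) = 0.0625 > 0, so the root lies in [2.5, 2.75]

--+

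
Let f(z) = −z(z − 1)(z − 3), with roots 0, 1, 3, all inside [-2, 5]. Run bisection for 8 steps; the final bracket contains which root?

3

m = 1.5, f(m) = 1.125 (+); new bracket [1.5, 5]
m = 3.25, f(m) = -1.828125 (−); new bracket [1.5, 3.25]
m = 2.375, f(m) = 2.041016 (+); new bracket [2.375, 3.25]
m = 2.8125, f(m) = 0.9558 (+); new bracket [2.8125, 3.25]
m = 3.03125, f(m) = -0.1924 (−); new bracket [2.8125, 3.03125]
m = 2.921875, f(m) = 0.4387 (+); new bracket [2.921875, 3.03125]
m = 2.9765625, f(m) = 0.1379 (+); new bracket [2.9765625, 3.03125]
m = 3.00390625, f(m) = -0.0235 (−); new bracket [2.9765625, 3.00390625]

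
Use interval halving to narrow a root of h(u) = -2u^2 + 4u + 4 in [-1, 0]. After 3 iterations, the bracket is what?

m = -0.5, h(m) = 1.5 (+); new bracket [-1, -0.5]
m = -0.75, h(m) = -0.125 (−); new bracket [-0.75, -0.5]
m = -0.625, h(m) = 0.71875 (+); new bracket [-0.75, -0.625]

[-0.75, -0.625]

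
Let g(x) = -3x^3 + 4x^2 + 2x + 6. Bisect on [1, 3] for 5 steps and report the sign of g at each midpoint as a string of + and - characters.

m = 2, g(m) = 2 (+); new bracket [2, 3]
m = 2.5, g(m) = -10.875 (−); new bracket [2, 2.5]
m = 2.25, g(m) = -3.421875 (−); new bracket [2, 2.25]
m = 2.125, g(m) = -0.4746 (−); new bracket [2, 2.125]
m = 2.0625, g(m) = 0.8196 (+); new bracket [2.0625, 2.125]

+---+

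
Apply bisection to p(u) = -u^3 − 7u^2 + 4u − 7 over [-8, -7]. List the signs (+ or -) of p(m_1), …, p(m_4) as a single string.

m = -7.5, p(m) = -8.875 (−); new bracket [-8, -7.5]
m = -7.75, p(m) = 7.046875 (+); new bracket [-7.75, -7.5]
m = -7.625, p(m) = -1.162109 (−); new bracket [-7.75, -7.625]
m = -7.6875, p(m) = 2.8796 (+); new bracket [-7.6875, -7.625]

-+-+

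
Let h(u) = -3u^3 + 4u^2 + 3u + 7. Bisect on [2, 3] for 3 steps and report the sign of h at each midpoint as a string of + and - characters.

u = 2.5 gives h = -7.375, negative; keep [2, 2.5]
u = 2.25 gives h = -0.171875, negative; keep [2, 2.25]
u = 2.125 gives h = 2.650391, positive; keep [2.125, 2.25]

--+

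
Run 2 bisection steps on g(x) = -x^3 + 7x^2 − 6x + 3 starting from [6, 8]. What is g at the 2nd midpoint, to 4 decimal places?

-14.8750

m = 7, g(m) = -39 (−); new bracket [6, 7]
m = 6.5, g(m) = -14.875 (−); new bracket [6, 6.5]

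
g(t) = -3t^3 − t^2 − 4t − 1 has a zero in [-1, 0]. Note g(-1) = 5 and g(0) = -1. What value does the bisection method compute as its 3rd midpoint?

g(-0.5) = 1.125 > 0, so the root lies in [-0.5, 0]
g(-0.25) = -0.015625 < 0, so the root lies in [-0.5, -0.25]
g(-0.375) = 0.517578 > 0, so the root lies in [-0.375, -0.25]

-0.375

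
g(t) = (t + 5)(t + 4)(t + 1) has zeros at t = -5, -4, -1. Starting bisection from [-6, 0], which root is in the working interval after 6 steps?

-1

t = -3 gives g = -4, negative; keep [-3, 0]
t = -1.5 gives g = -4.375, negative; keep [-1.5, 0]
t = -0.75 gives g = 3.453125, positive; keep [-1.5, -0.75]
t = -1.125 gives g = -1.3926, negative; keep [-1.125, -0.75]
t = -0.9375 gives g = 0.7776, positive; keep [-1.125, -0.9375]
t = -1.03125 gives g = -0.3682, negative; keep [-1.03125, -0.9375]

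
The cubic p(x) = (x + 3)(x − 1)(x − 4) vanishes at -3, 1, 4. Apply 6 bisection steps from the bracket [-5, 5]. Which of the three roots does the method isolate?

midpoint 0: p = 12 > 0 → [-5, 0]
midpoint -2.5: p = 11.375 > 0 → [-5, -2.5]
midpoint -3.75: p = -27.609375 < 0 → [-3.75, -2.5]
midpoint -3.125: p = -3.6738 < 0 → [-3.125, -2.5]
midpoint -2.8125: p = 4.8699 > 0 → [-3.125, -2.8125]
midpoint -2.96875: p = 0.8643 > 0 → [-3.125, -2.96875]

-3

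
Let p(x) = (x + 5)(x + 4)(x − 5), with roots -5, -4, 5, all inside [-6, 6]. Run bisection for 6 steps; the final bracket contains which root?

midpoint 0: p = -100 < 0 → [0, 6]
midpoint 3: p = -112 < 0 → [3, 6]
midpoint 4.5: p = -40.375 < 0 → [4.5, 6]
midpoint 5.25: p = 23.7031 > 0 → [4.5, 5.25]
midpoint 4.875: p = -10.9551 < 0 → [4.875, 5.25]
midpoint 5.0625: p = 5.6995 > 0 → [4.875, 5.0625]

5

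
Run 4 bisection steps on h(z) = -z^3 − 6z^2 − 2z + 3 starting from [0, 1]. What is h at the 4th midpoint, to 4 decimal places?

-0.2014

m = 0.5, h(m) = 0.375 (+); new bracket [0.5, 1]
m = 0.75, h(m) = -2.296875 (−); new bracket [0.5, 0.75]
m = 0.625, h(m) = -0.837891 (−); new bracket [0.5, 0.625]
m = 0.5625, h(m) = -0.2014 (−); new bracket [0.5, 0.5625]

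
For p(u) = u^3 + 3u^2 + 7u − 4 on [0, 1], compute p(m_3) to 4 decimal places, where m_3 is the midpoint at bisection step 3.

-0.9004

midpoint 0.5: p = 0.375 > 0 → [0, 0.5]
midpoint 0.25: p = -2.046875 < 0 → [0.25, 0.5]
midpoint 0.375: p = -0.900391 < 0 → [0.375, 0.5]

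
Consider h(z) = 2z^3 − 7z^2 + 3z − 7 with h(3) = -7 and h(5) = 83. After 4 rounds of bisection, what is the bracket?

midpoint 4: h = 21 > 0 → [3, 4]
midpoint 3.5: h = 3.5 > 0 → [3, 3.5]
midpoint 3.25: h = -2.53125 < 0 → [3.25, 3.5]
midpoint 3.375: h = 0.2773 > 0 → [3.25, 3.375]

[3.25, 3.375]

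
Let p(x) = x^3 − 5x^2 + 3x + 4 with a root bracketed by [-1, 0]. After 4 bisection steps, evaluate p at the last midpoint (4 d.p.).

p(-0.5) = 1.125 > 0, so the root lies in [-1, -0.5]
p(-0.75) = -1.484375 < 0, so the root lies in [-0.75, -0.5]
p(-0.625) = -0.072266 < 0, so the root lies in [-0.625, -0.5]
p(-0.5625) = 0.5525 > 0, so the root lies in [-0.625, -0.5625]

0.5525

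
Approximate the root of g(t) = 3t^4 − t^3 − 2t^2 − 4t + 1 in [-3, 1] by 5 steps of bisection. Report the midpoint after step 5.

midpoint -1: g = 7 > 0 → [-1, 1]
midpoint 0: g = 1 > 0 → [0, 1]
midpoint 0.5: g = -1.4375 < 0 → [0, 0.5]
midpoint 0.25: g = -0.1289 < 0 → [0, 0.25]
midpoint 0.125: g = 0.4675 > 0 → [0.125, 0.25]

0.125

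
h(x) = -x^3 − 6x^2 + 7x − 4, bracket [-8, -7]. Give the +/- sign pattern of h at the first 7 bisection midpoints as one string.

m = -7.5, h(m) = 27.875 (+); new bracket [-7.5, -7]
m = -7.25, h(m) = 10.953125 (+); new bracket [-7.25, -7]
m = -7.125, h(m) = 3.236328 (+); new bracket [-7.125, -7]
m = -7.0625, h(m) = -0.4412 (−); new bracket [-7.125, -7.0625]
m = -7.09375, h(m) = 1.3827 (+); new bracket [-7.09375, -7.0625]
m = -7.078125, h(m) = 0.467 (+); new bracket [-7.078125, -7.0625]
m = -7.0703125, h(m) = 0.012 (+); new bracket [-7.0703125, -7.0625]

+++-+++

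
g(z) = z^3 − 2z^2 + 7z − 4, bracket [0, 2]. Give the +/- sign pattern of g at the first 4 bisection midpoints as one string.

midpoint 1: g = 2 > 0 → [0, 1]
midpoint 0.5: g = -0.875 < 0 → [0.5, 1]
midpoint 0.75: g = 0.546875 > 0 → [0.5, 0.75]
midpoint 0.625: g = -0.1621 < 0 → [0.625, 0.75]

+-+-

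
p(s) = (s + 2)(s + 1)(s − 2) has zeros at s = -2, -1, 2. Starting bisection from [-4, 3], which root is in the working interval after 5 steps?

2

midpoint -0.5: p = -1.875 < 0 → [-0.5, 3]
midpoint 1.25: p = -5.484375 < 0 → [1.25, 3]
midpoint 2.125: p = 1.611328 > 0 → [1.25, 2.125]
midpoint 1.6875: p = -3.0969 < 0 → [1.6875, 2.125]
midpoint 1.90625: p = -1.0643 < 0 → [1.90625, 2.125]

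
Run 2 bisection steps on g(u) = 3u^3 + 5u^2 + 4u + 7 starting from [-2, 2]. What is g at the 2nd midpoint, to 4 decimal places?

m = 0, g(m) = 7 (+); new bracket [-2, 0]
m = -1, g(m) = 5 (+); new bracket [-2, -1]

5.0000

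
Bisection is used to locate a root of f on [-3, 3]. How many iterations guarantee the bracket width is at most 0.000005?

21

Width after n steps is 6/2^n. Need 2^n ≥ 6/0.000005 = 1200000.
2^20 = 1048576 < 1200000 ≤ 2^21 = 2097152, so n = 21.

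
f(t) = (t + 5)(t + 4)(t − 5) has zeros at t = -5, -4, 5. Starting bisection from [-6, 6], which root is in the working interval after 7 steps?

5

m = 0, f(m) = -100 (−); new bracket [0, 6]
m = 3, f(m) = -112 (−); new bracket [3, 6]
m = 4.5, f(m) = -40.375 (−); new bracket [4.5, 6]
m = 5.25, f(m) = 23.7031 (+); new bracket [4.5, 5.25]
m = 4.875, f(m) = -10.9551 (−); new bracket [4.875, 5.25]
m = 5.0625, f(m) = 5.6995 (+); new bracket [4.875, 5.0625]
m = 4.96875, f(m) = -2.794 (−); new bracket [4.96875, 5.0625]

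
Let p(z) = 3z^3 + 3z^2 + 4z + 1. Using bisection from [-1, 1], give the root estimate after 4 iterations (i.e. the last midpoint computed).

z = 0 gives p = 1, positive; keep [-1, 0]
z = -0.5 gives p = -0.625, negative; keep [-0.5, 0]
z = -0.25 gives p = 0.140625, positive; keep [-0.5, -0.25]
z = -0.375 gives p = -0.2363, negative; keep [-0.375, -0.25]

-0.375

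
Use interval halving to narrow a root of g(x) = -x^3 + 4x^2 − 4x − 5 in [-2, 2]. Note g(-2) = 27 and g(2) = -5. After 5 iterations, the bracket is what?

midpoint 0: g = -5 < 0 → [-2, 0]
midpoint -1: g = 4 > 0 → [-1, 0]
midpoint -0.5: g = -1.875 < 0 → [-1, -0.5]
midpoint -0.75: g = 0.6719 > 0 → [-0.75, -0.5]
midpoint -0.625: g = -0.6934 < 0 → [-0.75, -0.625]

[-0.75, -0.625]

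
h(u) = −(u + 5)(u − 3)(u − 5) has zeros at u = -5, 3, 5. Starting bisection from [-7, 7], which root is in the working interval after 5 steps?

-5

u = 0 gives h = -75, negative; keep [-7, 0]
u = -3.5 gives h = -82.875, negative; keep [-7, -3.5]
u = -5.25 gives h = 21.140625, positive; keep [-5.25, -3.5]
u = -4.375 gives h = -43.2129, negative; keep [-5.25, -4.375]
u = -4.8125 gives h = -14.3738, negative; keep [-5.25, -4.8125]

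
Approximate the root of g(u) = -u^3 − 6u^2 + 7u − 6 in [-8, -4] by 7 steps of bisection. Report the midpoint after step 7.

g(-6) = -48 < 0, so the root lies in [-8, -6]
g(-7) = -6 < 0, so the root lies in [-8, -7]
g(-7.5) = 25.875 > 0, so the root lies in [-7.5, -7]
g(-7.25) = 8.9531 > 0, so the root lies in [-7.25, -7]
g(-7.125) = 1.2363 > 0, so the root lies in [-7.125, -7]
g(-7.0625) = -2.4412 < 0, so the root lies in [-7.125, -7.0625]
g(-7.09375) = -0.6173 < 0, so the root lies in [-7.125, -7.09375]

-7.09375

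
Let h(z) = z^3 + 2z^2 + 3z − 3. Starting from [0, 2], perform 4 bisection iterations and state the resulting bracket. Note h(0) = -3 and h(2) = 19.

z = 1 gives h = 3, positive; keep [0, 1]
z = 0.5 gives h = -0.875, negative; keep [0.5, 1]
z = 0.75 gives h = 0.796875, positive; keep [0.5, 0.75]
z = 0.625 gives h = -0.0996, negative; keep [0.625, 0.75]

[0.625, 0.75]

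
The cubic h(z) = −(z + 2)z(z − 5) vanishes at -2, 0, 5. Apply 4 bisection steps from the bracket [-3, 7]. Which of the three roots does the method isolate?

5

m = 2, h(m) = 24 (+); new bracket [2, 7]
m = 4.5, h(m) = 14.625 (+); new bracket [4.5, 7]
m = 5.75, h(m) = -33.421875 (−); new bracket [4.5, 5.75]
m = 5.125, h(m) = -4.5645 (−); new bracket [4.5, 5.125]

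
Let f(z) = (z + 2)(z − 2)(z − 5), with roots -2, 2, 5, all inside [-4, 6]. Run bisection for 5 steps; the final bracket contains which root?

-2

z = 1 gives f = 12, positive; keep [-4, 1]
z = -1.5 gives f = 11.375, positive; keep [-4, -1.5]
z = -2.75 gives f = -27.609375, negative; keep [-2.75, -1.5]
z = -2.125 gives f = -3.6738, negative; keep [-2.125, -1.5]
z = -1.8125 gives f = 4.8699, positive; keep [-2.125, -1.8125]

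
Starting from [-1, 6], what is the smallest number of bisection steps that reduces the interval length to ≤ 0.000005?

Width after n steps is 7/2^n. Need 2^n ≥ 7/0.000005 = 1400000.
2^20 = 1048576 < 1400000 ≤ 2^21 = 2097152, so n = 21.

21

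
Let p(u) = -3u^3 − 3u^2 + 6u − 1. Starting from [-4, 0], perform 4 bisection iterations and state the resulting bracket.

m = -2, p(m) = -1 (−); new bracket [-4, -2]
m = -3, p(m) = 35 (+); new bracket [-3, -2]
m = -2.5, p(m) = 12.125 (+); new bracket [-2.5, -2]
m = -2.25, p(m) = 4.4844 (+); new bracket [-2.25, -2]

[-2.25, -2]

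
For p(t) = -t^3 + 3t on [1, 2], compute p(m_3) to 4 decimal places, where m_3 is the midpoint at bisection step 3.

t = 1.5 gives p = 1.125, positive; keep [1.5, 2]
t = 1.75 gives p = -0.109375, negative; keep [1.5, 1.75]
t = 1.625 gives p = 0.583984, positive; keep [1.625, 1.75]

0.5840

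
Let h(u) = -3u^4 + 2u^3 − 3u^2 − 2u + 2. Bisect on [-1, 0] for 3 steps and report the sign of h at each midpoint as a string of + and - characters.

h(-0.5) = 1.8125 > 0, so the root lies in [-1, -0.5]
h(-0.75) = 0.019531 > 0, so the root lies in [-1, -0.75]
h(-0.875) = -1.645264 < 0, so the root lies in [-0.875, -0.75]

++-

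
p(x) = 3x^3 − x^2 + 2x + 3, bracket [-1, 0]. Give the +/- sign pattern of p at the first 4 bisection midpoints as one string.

+-++

p(-0.5) = 1.375 > 0, so the root lies in [-1, -0.5]
p(-0.75) = -0.328125 < 0, so the root lies in [-0.75, -0.5]
p(-0.625) = 0.626953 > 0, so the root lies in [-0.75, -0.625]
p(-0.6875) = 0.1775 > 0, so the root lies in [-0.75, -0.6875]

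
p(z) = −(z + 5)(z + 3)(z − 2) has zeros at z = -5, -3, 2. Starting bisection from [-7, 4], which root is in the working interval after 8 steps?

midpoint -1.5: p = 18.375 > 0 → [-1.5, 4]
midpoint 1.25: p = 19.921875 > 0 → [1.25, 4]
midpoint 2.625: p = -26.806641 < 0 → [1.25, 2.625]
midpoint 1.9375: p = 2.1409 > 0 → [1.9375, 2.625]
midpoint 2.28125: p = -10.8152 < 0 → [1.9375, 2.28125]
midpoint 2.109375: p = -3.973 < 0 → [1.9375, 2.109375]
midpoint 2.0234375: p = -0.8269 < 0 → [1.9375, 2.0234375]
midpoint 1.98046875: p = 0.679 > 0 → [1.98046875, 2.0234375]

2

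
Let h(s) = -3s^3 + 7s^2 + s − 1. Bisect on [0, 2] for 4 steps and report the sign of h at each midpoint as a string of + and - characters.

midpoint 1: h = 4 > 0 → [0, 1]
midpoint 0.5: h = 0.875 > 0 → [0, 0.5]
midpoint 0.25: h = -0.359375 < 0 → [0.25, 0.5]
midpoint 0.375: h = 0.2012 > 0 → [0.25, 0.375]

++-+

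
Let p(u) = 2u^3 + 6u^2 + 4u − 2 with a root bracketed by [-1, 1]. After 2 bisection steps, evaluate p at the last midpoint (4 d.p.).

1.7500

midpoint 0: p = -2 < 0 → [0, 1]
midpoint 0.5: p = 1.75 > 0 → [0, 0.5]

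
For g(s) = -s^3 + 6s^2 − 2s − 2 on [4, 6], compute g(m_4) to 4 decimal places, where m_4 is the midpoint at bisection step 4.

-1.3848

g(5) = 13 > 0, so the root lies in [5, 6]
g(5.5) = 2.125 > 0, so the root lies in [5.5, 6]
g(5.75) = -5.234375 < 0, so the root lies in [5.5, 5.75]
g(5.625) = -1.3848 < 0, so the root lies in [5.5, 5.625]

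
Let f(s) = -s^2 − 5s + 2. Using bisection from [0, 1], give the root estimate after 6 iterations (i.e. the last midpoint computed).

0.359375

m = 0.5, f(m) = -0.75 (−); new bracket [0, 0.5]
m = 0.25, f(m) = 0.6875 (+); new bracket [0.25, 0.5]
m = 0.375, f(m) = -0.015625 (−); new bracket [0.25, 0.375]
m = 0.3125, f(m) = 0.3398 (+); new bracket [0.3125, 0.375]
m = 0.34375, f(m) = 0.1631 (+); new bracket [0.34375, 0.375]
m = 0.359375, f(m) = 0.074 (+); new bracket [0.359375, 0.375]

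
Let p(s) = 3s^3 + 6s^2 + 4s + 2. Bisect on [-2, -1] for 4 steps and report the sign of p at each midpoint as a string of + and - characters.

s = -1.5 gives p = -0.625, negative; keep [-1.5, -1]
s = -1.25 gives p = 0.515625, positive; keep [-1.5, -1.25]
s = -1.375 gives p = 0.044922, positive; keep [-1.5, -1.375]
s = -1.4375 gives p = -0.2629, negative; keep [-1.4375, -1.375]

-++-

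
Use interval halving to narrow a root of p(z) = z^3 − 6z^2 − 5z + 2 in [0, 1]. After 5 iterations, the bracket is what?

p(0.5) = -1.875 < 0, so the root lies in [0, 0.5]
p(0.25) = 0.390625 > 0, so the root lies in [0.25, 0.5]
p(0.375) = -0.666016 < 0, so the root lies in [0.25, 0.375]
p(0.3125) = -0.1179 < 0, so the root lies in [0.25, 0.3125]
p(0.28125) = 0.1414 > 0, so the root lies in [0.28125, 0.3125]

[0.28125, 0.3125]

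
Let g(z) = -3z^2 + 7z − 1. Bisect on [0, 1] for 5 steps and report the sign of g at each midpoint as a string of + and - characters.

++-++

z = 0.5 gives g = 1.75, positive; keep [0, 0.5]
z = 0.25 gives g = 0.5625, positive; keep [0, 0.25]
z = 0.125 gives g = -0.171875, negative; keep [0.125, 0.25]
z = 0.1875 gives g = 0.207, positive; keep [0.125, 0.1875]
z = 0.15625 gives g = 0.0205, positive; keep [0.125, 0.15625]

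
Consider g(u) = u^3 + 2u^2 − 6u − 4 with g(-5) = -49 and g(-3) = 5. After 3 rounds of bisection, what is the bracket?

[-3.5, -3.25]

g(-4) = -12 < 0, so the root lies in [-4, -3]
g(-3.5) = -1.375 < 0, so the root lies in [-3.5, -3]
g(-3.25) = 2.296875 > 0, so the root lies in [-3.5, -3.25]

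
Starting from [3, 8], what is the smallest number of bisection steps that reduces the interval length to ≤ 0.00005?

17

Width after n steps is 5/2^n. Need 2^n ≥ 5/0.00005 = 100000.
2^16 = 65536 < 100000 ≤ 2^17 = 131072, so n = 17.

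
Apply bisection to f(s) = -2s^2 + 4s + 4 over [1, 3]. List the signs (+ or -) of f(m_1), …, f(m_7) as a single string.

++-+++-

m = 2, f(m) = 4 (+); new bracket [2, 3]
m = 2.5, f(m) = 1.5 (+); new bracket [2.5, 3]
m = 2.75, f(m) = -0.125 (−); new bracket [2.5, 2.75]
m = 2.625, f(m) = 0.7188 (+); new bracket [2.625, 2.75]
m = 2.6875, f(m) = 0.3047 (+); new bracket [2.6875, 2.75]
m = 2.71875, f(m) = 0.0918 (+); new bracket [2.71875, 2.75]
m = 2.734375, f(m) = -0.0161 (−); new bracket [2.71875, 2.734375]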